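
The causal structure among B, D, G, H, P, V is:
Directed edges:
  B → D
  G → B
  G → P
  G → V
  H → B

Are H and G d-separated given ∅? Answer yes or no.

Bayes-Ball from H | ∅ reaches {B,D}.
G ∉ reach(H|∅) ⇒ H ⊥ G | ∅.

Yes — H ⊥ G | ∅.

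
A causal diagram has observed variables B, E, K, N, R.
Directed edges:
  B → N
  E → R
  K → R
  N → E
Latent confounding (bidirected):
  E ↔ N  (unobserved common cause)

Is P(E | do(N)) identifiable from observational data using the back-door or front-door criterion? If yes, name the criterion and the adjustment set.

desc(N)\{N}={E,R}; candidates ⊆ {B,K}.
N↔E: latent back-door arc(s) into N.
size 0: {}; under {} N still reaches {B,E,R} ∋ E.
size 1: {B}, {K}; under {B} N still reaches {E,R} ∋ E.
size 2: {B,K}; under {B,K} N still reaches {E,R} ∋ E.
N↔E cannot be blocked by any observed set — no back-door set.
No mediator lies on a directed N→…→E path.
Neither criterion identifies P(E|do(N)) in this graph.

P(E|do(N)): not identifiable (no BD/FD set).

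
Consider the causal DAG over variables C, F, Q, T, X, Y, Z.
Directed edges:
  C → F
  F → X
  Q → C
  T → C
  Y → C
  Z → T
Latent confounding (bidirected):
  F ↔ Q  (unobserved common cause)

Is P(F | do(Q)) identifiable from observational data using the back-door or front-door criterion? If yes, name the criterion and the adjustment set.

desc(Q)\{Q}={C,F,X}; candidates ⊆ {T,Y,Z}.
Q↔F: latent back-door arc(s) into Q.
size 0: {}; under {} Q still reaches {F,X} ∋ F.
size 1: {T}, {Y}, {Z}; under {T} Q still reaches {F,X} ∋ F.
size 2: {T,Y}, {T,Z}, {Y,Z}; under {T,Y} Q still reaches {F,X} ∋ F.
Q↔F cannot be blocked by any observed set — no back-door set.
{C}: (i) intercepts every directed Q→F path; (ii) no back-door Q→{C}; (iii) {Q} blocks every back-door {C}→F. Front-door holds.
P(F|do(Q)) = Σ_{C} P(C|Q) Σ_{Q'} P(F|C,Q')P(Q').

P(F|do(Q)): frontdoor, adjust for {C}.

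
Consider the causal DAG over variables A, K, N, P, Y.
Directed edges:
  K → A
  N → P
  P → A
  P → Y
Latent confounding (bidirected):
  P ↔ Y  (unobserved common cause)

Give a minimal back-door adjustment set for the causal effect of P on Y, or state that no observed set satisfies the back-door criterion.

P→Y: no observed back-door set.

desc(P)\{P}={A,Y}; candidates ⊆ {K,N}.
P↔Y: latent back-door arc(s) into P.
size 0: {}; under {} P still reaches {N,Y} ∋ Y.
size 1: {K}, {N}; under {K} P still reaches {N,Y} ∋ Y.
size 2: {K,N}; under {K,N} P still reaches {Y} ∋ Y.
P↔Y cannot be blocked by any observed set — no back-door set.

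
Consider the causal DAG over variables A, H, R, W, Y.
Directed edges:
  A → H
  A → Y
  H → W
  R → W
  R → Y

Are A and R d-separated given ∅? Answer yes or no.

Yes — A ⊥ R | ∅.

Bayes-Ball from A | ∅ reaches {H,W,Y}.
R ∉ reach(A|∅) ⇒ A ⊥ R | ∅.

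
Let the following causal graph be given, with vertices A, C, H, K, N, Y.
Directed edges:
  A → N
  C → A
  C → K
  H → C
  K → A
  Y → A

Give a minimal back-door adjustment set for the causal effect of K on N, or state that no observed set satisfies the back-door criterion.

K→N: minimal back-door set {C}.

desc(K)\{K}={A,N}; candidates ⊆ {C,H,Y}.
size 0: {}; under {} K still reaches {A,C,H,N} ∋ N.
{C}: K⊥N given {C} in G with K→· removed — back-door holds.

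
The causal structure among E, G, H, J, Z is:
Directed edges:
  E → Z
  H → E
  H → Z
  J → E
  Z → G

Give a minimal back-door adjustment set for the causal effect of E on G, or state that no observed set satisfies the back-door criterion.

desc(E)\{E}={G,Z}; candidates ⊆ {H,J}.
size 0: {}; under {} E still reaches {G,H,J,Z} ∋ G.
{H}: E⊥G given {H} in G with E→· removed — back-door holds.

E→G: minimal back-door set {H}.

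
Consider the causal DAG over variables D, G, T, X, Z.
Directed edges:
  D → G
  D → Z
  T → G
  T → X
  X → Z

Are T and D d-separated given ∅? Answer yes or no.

Yes — T ⊥ D | ∅.

Bayes-Ball from T | ∅ reaches {G,X,Z}.
D ∉ reach(T|∅) ⇒ T ⊥ D | ∅.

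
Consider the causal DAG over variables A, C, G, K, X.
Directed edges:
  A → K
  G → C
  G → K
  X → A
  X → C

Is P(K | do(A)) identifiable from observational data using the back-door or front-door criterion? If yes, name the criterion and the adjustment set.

desc(A)\{A}={K}; candidates ⊆ {C,G,X}.
∅: A⊥K given ∅ in G with A→· removed — back-door holds.
P(K|do(A)) = P(K|A) — no adjustment needed.

P(K|do(A)): backdoor, adjust for ∅.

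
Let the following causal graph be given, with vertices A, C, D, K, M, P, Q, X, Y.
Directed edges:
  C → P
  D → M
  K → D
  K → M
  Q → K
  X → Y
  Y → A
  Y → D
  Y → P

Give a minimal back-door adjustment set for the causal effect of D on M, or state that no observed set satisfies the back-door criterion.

D→M: minimal back-door set {K}.

desc(D)\{D}={M}; candidates ⊆ {A,C,K,P,Q,X,Y}.
size 0: {}; under {} D still reaches {A,K,M,P,Q,X,Y} ∋ M.
{K}: D⊥M given {K} in G with D→· removed — back-door holds.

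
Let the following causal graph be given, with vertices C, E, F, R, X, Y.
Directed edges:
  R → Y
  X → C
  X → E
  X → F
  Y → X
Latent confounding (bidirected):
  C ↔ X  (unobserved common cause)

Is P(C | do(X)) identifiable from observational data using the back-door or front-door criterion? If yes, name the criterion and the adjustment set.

P(C|do(X)): not identifiable (no BD/FD set).

desc(X)\{X}={C,E,F}; candidates ⊆ {R,Y}.
X↔C: latent back-door arc(s) into X.
size 0: {}; under {} X still reaches {C,R,Y} ∋ C.
size 1: {R}, {Y}; under {R} X still reaches {C,Y} ∋ C.
size 2: {R,Y}; under {R,Y} X still reaches {C} ∋ C.
X↔C cannot be blocked by any observed set — no back-door set.
No mediator lies on a directed X→…→C path.
Neither criterion identifies P(C|do(X)) in this graph.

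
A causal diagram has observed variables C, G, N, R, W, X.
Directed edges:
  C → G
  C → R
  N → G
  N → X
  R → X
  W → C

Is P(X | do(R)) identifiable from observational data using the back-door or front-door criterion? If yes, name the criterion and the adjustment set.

P(X|do(R)): backdoor, adjust for ∅.

desc(R)\{R}={X}; candidates ⊆ {C,G,N,W}.
∅: R⊥X given ∅ in G with R→· removed — back-door holds.
P(X|do(R)) = P(X|R) — no adjustment needed.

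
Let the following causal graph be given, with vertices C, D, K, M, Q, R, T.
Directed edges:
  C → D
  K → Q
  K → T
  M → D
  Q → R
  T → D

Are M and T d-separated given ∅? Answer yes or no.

Bayes-Ball from M | ∅ reaches {D}.
T ∉ reach(M|∅) ⇒ M ⊥ T | ∅.

Yes — M ⊥ T | ∅.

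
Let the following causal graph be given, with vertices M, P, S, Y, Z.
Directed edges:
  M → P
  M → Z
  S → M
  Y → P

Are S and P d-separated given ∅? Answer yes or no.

Bayes-Ball from S | ∅ reaches {M,P,Z}.
P ∈ reach(S|∅) ⇒ S ⊥̸ P | ∅.

No — S and P are d-connected given ∅.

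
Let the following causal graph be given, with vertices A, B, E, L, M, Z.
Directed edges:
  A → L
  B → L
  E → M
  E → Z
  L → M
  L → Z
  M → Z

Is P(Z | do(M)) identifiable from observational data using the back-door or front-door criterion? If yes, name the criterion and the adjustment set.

desc(M)\{M}={Z}; candidates ⊆ {A,B,E,L}.
size 0: {}; under {} M still reaches {A,B,E,L,Z} ∋ Z.
size 1: {A}, {B}, {E} …(+1); under {A} M still reaches {B,E,L,Z} ∋ Z.
{E,L}: M⊥Z given {E,L} in G with M→· removed — back-door holds.
P(Z|do(M)) = Σ_{E,L} P(Z|M,E,L)·P(E,L).

P(Z|do(M)): backdoor, adjust for {E, L}.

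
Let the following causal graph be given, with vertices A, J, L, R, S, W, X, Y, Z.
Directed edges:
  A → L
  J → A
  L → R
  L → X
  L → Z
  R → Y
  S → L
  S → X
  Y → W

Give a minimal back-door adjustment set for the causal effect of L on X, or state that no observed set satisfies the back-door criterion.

desc(L)\{L}={R,W,X,Y,Z}; candidates ⊆ {A,J,S}.
size 0: {}; under {} L still reaches {A,J,S,X} ∋ X.
{S}: L⊥X given {S} in G with L→· removed — back-door holds.

L→X: minimal back-door set {S}.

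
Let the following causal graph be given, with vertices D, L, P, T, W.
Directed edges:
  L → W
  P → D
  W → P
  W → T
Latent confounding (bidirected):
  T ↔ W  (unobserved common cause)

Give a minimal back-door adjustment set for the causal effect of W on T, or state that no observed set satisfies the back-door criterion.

desc(W)\{W}={D,P,T}; candidates ⊆ {L}.
W↔T: latent back-door arc(s) into W.
size 0: {}; under {} W still reaches {L,T} ∋ T.
size 1: {L}; under {L} W still reaches {T} ∋ T.
W↔T cannot be blocked by any observed set — no back-door set.

W→T: no observed back-door set.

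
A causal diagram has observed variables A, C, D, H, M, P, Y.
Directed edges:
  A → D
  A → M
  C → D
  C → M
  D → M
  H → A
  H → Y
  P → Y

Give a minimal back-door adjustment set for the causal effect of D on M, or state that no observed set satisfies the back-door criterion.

D→M: minimal back-door set {A, C}.

desc(D)\{D}={M}; candidates ⊆ {A,C,H,P,Y}.
size 0: {}; under {} D still reaches {A,C,H,M,Y} ∋ M.
size 1: {A}, {C}, {H} …(+2); under {A} D still reaches {C,M} ∋ M.
{A,C}: D⊥M given {A,C} in G with D→· removed — back-door holds.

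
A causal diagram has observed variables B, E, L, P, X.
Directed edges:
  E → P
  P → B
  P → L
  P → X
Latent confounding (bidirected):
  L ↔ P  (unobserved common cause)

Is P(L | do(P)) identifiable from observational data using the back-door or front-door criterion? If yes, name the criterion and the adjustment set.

P(L|do(P)): not identifiable (no BD/FD set).

desc(P)\{P}={B,L,X}; candidates ⊆ {E}.
P↔L: latent back-door arc(s) into P.
size 0: {}; under {} P still reaches {E,L} ∋ L.
size 1: {E}; under {E} P still reaches {L} ∋ L.
P↔L cannot be blocked by any observed set — no back-door set.
No mediator lies on a directed P→…→L path.
Neither criterion identifies P(L|do(P)) in this graph.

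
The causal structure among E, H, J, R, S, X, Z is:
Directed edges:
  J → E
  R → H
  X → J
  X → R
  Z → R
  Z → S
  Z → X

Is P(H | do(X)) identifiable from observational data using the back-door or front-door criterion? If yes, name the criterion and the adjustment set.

P(H|do(X)): backdoor, adjust for {Z}.

desc(X)\{X}={E,H,J,R}; candidates ⊆ {S,Z}.
size 0: {}; under {} X still reaches {H,R,S,Z} ∋ H.
{Z}: X⊥H given {Z} in G with X→· removed — back-door holds.
P(H|do(X)) = Σ_{Z} P(H|X,Z)·P(Z).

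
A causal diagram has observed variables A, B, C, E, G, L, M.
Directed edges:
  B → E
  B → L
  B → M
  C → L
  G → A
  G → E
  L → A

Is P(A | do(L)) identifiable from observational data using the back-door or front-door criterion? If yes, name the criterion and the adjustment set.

desc(L)\{L}={A}; candidates ⊆ {B,C,E,G,M}.
∅: L⊥A given ∅ in G with L→· removed — back-door holds.
P(A|do(L)) = P(A|L) — no adjustment needed.

P(A|do(L)): backdoor, adjust for ∅.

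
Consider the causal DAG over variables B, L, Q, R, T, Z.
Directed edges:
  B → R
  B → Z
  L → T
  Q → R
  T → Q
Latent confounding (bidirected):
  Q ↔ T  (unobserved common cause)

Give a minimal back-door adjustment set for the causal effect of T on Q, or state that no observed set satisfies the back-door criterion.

T→Q: no observed back-door set.

desc(T)\{T}={Q,R}; candidates ⊆ {B,L,Z}.
T↔Q: latent back-door arc(s) into T.
size 0: {}; under {} T still reaches {L,Q,R} ∋ Q.
size 1: {B}, {L}, {Z}; under {B} T still reaches {L,Q,R} ∋ Q.
size 2: {B,L}, {B,Z}, {L,Z}; under {B,L} T still reaches {Q,R} ∋ Q.
T↔Q cannot be blocked by any observed set — no back-door set.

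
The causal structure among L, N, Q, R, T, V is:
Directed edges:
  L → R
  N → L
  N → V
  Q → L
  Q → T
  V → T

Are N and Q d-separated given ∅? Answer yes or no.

Bayes-Ball from N | ∅ reaches {L,R,T,V}.
Q ∉ reach(N|∅) ⇒ N ⊥ Q | ∅.

Yes — N ⊥ Q | ∅.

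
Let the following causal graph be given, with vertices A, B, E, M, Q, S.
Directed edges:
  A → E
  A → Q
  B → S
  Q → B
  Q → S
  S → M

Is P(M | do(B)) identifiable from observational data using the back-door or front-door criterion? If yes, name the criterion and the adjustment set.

desc(B)\{B}={M,S}; candidates ⊆ {A,E,Q}.
size 0: {}; under {} B still reaches {A,E,M,Q,S} ∋ M.
{Q}: B⊥M given {Q} in G with B→· removed — back-door holds.
P(M|do(B)) = Σ_{Q} P(M|B,Q)·P(Q).

P(M|do(B)): backdoor, adjust for {Q}.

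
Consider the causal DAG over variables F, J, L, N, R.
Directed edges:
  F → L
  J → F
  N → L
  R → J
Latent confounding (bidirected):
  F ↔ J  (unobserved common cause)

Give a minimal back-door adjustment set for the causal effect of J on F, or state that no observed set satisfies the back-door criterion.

desc(J)\{J}={F,L}; candidates ⊆ {N,R}.
J↔F: latent back-door arc(s) into J.
size 0: {}; under {} J still reaches {F,L,R} ∋ F.
size 1: {N}, {R}; under {N} J still reaches {F,L,R} ∋ F.
size 2: {N,R}; under {N,R} J still reaches {F,L} ∋ F.
J↔F cannot be blocked by any observed set — no back-door set.

J→F: no observed back-door set.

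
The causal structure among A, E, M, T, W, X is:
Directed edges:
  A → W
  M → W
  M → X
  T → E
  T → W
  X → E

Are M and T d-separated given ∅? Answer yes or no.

Bayes-Ball from M | ∅ reaches {E,W,X}.
T ∉ reach(M|∅) ⇒ M ⊥ T | ∅.

Yes — M ⊥ T | ∅.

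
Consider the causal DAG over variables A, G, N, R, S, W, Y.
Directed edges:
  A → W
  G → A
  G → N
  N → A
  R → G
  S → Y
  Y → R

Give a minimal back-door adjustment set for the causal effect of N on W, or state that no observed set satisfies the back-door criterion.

N→W: minimal back-door set {G}.

desc(N)\{N}={A,W}; candidates ⊆ {G,R,S,Y}.
size 0: {}; under {} N still reaches {A,G,R,S,W,Y} ∋ W.
{G}: N⊥W given {G} in G with N→· removed — back-door holds.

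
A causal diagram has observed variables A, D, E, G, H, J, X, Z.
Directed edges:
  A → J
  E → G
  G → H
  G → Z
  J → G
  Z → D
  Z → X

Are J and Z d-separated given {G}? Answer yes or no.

Yes — J ⊥ Z | {G}.

Bayes-Ball from J | {G} reaches {A,E}.
Z ∉ reach(J|{G}) ⇒ J ⊥ Z | {G}.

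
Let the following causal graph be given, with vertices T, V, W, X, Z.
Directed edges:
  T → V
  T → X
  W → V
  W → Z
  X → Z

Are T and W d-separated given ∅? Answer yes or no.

Bayes-Ball from T | ∅ reaches {V,X,Z}.
W ∉ reach(T|∅) ⇒ T ⊥ W | ∅.

Yes — T ⊥ W | ∅.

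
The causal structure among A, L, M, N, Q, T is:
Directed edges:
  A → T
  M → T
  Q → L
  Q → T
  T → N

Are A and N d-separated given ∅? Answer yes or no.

No — A and N are d-connected given ∅.

Bayes-Ball from A | ∅ reaches {N,T}.
N ∈ reach(A|∅) ⇒ A ⊥̸ N | ∅.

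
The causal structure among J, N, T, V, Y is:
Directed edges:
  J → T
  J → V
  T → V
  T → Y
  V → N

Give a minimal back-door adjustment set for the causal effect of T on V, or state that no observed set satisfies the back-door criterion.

desc(T)\{T}={N,V,Y}; candidates ⊆ {J}.
size 0: {}; under {} T still reaches {J,N,V} ∋ V.
{J}: T⊥V given {J} in G with T→· removed — back-door holds.

T→V: minimal back-door set {J}.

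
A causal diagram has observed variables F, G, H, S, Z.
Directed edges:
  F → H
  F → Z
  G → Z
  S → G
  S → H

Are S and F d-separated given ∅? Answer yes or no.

Yes — S ⊥ F | ∅.

Bayes-Ball from S | ∅ reaches {G,H,Z}.
F ∉ reach(S|∅) ⇒ S ⊥ F | ∅.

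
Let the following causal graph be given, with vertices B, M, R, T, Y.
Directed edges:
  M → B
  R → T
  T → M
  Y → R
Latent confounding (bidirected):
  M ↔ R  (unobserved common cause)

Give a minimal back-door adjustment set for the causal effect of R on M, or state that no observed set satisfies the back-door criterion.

desc(R)\{R}={B,M,T}; candidates ⊆ {Y}.
R↔M: latent back-door arc(s) into R.
size 0: {}; under {} R still reaches {B,M,Y} ∋ M.
size 1: {Y}; under {Y} R still reaches {B,M} ∋ M.
R↔M cannot be blocked by any observed set — no back-door set.

R→M: no observed back-door set.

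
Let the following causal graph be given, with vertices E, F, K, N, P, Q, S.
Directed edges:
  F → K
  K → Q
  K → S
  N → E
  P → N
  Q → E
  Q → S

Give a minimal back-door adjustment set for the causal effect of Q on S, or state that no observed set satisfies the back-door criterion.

Q→S: minimal back-door set {K}.

desc(Q)\{Q}={E,S}; candidates ⊆ {F,K,N,P}.
size 0: {}; under {} Q still reaches {F,K,S} ∋ S.
{K}: Q⊥S given {K} in G with Q→· removed — back-door holds.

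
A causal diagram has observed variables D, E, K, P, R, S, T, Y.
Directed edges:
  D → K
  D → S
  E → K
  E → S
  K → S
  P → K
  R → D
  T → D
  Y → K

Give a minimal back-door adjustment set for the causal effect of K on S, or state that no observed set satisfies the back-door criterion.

desc(K)\{K}={S}; candidates ⊆ {D,E,P,R,T,Y}.
size 0: {}; under {} K still reaches {D,E,P,R,S,T,Y} ∋ S.
size 1: {D}, {E}, {P} …(+3); under {D} K still reaches {E,P,S,Y} ∋ S.
{D,E}: K⊥S given {D,E} in G with K→· removed — back-door holds.

K→S: minimal back-door set {D, E}.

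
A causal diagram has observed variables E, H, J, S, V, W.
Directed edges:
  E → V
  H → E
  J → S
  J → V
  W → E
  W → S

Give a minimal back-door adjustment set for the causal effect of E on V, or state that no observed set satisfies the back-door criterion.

desc(E)\{E}={V}; candidates ⊆ {H,J,S,W}.
∅: E⊥V given ∅ in G with E→· removed — back-door holds.

E→V: minimal back-door set ∅.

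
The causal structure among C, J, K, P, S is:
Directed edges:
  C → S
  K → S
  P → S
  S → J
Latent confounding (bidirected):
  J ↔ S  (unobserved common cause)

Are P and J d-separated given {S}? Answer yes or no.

Bayes-Ball from P | {S} reaches {C,J,K}.
J ∈ reach(P|{S}) ⇒ P ⊥̸ J | {S}.

No — P and J are d-connected given {S}.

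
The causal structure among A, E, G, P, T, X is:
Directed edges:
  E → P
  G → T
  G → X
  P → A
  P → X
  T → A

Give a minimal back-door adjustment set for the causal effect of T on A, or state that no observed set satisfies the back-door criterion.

desc(T)\{T}={A}; candidates ⊆ {E,G,P,X}.
∅: T⊥A given ∅ in G with T→· removed — back-door holds.

T→A: minimal back-door set ∅.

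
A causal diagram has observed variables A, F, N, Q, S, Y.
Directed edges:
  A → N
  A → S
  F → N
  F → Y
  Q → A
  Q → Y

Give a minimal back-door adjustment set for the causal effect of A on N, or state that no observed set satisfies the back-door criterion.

A→N: minimal back-door set ∅.

desc(A)\{A}={N,S}; candidates ⊆ {F,Q,Y}.
∅: A⊥N given ∅ in G with A→· removed — back-door holds.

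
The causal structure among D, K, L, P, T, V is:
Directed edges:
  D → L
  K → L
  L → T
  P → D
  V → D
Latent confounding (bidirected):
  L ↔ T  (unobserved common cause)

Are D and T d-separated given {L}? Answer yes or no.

No — D and T are d-connected given {L}.

Bayes-Ball from D | {L} reaches {K,P,T,V}.
T ∈ reach(D|{L}) ⇒ D ⊥̸ T | {L}.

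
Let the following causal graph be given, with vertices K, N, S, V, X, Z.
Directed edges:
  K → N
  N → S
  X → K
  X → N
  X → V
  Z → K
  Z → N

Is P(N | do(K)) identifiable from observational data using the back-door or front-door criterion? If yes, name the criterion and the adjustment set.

P(N|do(K)): backdoor, adjust for {X, Z}.

desc(K)\{K}={N,S}; candidates ⊆ {V,X,Z}.
size 0: {}; under {} K still reaches {N,S,V,X,Z} ∋ N.
size 1: {V}, {X}, {Z}; under {V} K still reaches {N,S,X,Z} ∋ N.
{X,Z}: K⊥N given {X,Z} in G with K→· removed — back-door holds.
P(N|do(K)) = Σ_{X,Z} P(N|K,X,Z)·P(X,Z).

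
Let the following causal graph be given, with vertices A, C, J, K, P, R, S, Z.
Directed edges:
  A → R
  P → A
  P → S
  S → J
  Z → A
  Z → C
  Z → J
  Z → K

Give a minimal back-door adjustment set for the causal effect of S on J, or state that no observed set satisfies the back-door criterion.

desc(S)\{S}={J}; candidates ⊆ {A,C,K,P,R,Z}.
∅: S⊥J given ∅ in G with S→· removed — back-door holds.

S→J: minimal back-door set ∅.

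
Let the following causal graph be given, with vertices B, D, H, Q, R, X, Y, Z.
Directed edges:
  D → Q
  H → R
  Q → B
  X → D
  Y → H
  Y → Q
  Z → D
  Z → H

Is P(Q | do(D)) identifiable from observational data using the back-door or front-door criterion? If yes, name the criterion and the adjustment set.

desc(D)\{D}={B,Q}; candidates ⊆ {H,R,X,Y,Z}.
∅: D⊥Q given ∅ in G with D→· removed — back-door holds.
P(Q|do(D)) = P(Q|D) — no adjustment needed.

P(Q|do(D)): backdoor, adjust for ∅.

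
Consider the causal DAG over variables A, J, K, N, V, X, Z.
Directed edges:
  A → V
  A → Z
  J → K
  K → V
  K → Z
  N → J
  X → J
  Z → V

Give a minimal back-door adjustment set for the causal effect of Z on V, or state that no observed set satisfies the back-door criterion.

Z→V: minimal back-door set {A, K}.

desc(Z)\{Z}={V}; candidates ⊆ {A,J,K,N,X}.
size 0: {}; under {} Z still reaches {A,J,K,N,V,X} ∋ V.
size 1: {A}, {J}, {K} …(+2); under {A} Z still reaches {J,K,N,V,X} ∋ V.
{A,K}: Z⊥V given {A,K} in G with Z→· removed — back-door holds.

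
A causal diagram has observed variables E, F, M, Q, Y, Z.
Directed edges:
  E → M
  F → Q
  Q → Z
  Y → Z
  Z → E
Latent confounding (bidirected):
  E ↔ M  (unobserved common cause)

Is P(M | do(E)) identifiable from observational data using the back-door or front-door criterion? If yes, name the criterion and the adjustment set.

desc(E)\{E}={M}; candidates ⊆ {F,Q,Y,Z}.
E↔M: latent back-door arc(s) into E.
size 0: {}; under {} E still reaches {F,M,Q,Y,Z} ∋ M.
size 1: {F}, {Q}, {Y} …(+1); under {F} E still reaches {M,Q,Y,Z} ∋ M.
size 2: {F,Q}, {F,Y}, {F,Z} …(+3); under {F,Q} E still reaches {M,Y,Z} ∋ M.
E↔M cannot be blocked by any observed set — no back-door set.
No mediator lies on a directed E→…→M path.
Neither criterion identifies P(M|do(E)) in this graph.

P(M|do(E)): not identifiable (no BD/FD set).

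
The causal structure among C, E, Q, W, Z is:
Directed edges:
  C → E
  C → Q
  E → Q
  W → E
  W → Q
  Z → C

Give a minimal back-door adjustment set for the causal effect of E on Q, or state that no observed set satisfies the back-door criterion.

desc(E)\{E}={Q}; candidates ⊆ {C,W,Z}.
size 0: {}; under {} E still reaches {C,Q,W,Z} ∋ Q.
size 1: {C}, {W}, {Z}; under {C} E still reaches {Q,W} ∋ Q.
{C,W}: E⊥Q given {C,W} in G with E→· removed — back-door holds.

E→Q: minimal back-door set {C, W}.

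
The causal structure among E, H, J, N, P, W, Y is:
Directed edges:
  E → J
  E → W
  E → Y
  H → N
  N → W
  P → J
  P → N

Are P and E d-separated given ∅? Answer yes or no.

Yes — P ⊥ E | ∅.

Bayes-Ball from P | ∅ reaches {J,N,W}.
E ∉ reach(P|∅) ⇒ P ⊥ E | ∅.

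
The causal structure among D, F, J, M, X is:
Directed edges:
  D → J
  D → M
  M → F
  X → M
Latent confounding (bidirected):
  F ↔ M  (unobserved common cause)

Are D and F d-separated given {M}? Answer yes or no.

No — D and F are d-connected given {M}.

Bayes-Ball from D | {M} reaches {F,J,X}.
F ∈ reach(D|{M}) ⇒ D ⊥̸ F | {M}.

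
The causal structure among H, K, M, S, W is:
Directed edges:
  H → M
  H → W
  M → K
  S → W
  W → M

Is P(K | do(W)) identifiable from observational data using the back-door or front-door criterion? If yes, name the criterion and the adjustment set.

desc(W)\{W}={K,M}; candidates ⊆ {H,S}.
size 0: {}; under {} W still reaches {H,K,M,S} ∋ K.
{H}: W⊥K given {H} in G with W→· removed — back-door holds.
P(K|do(W)) = Σ_{H} P(K|W,H)·P(H).

P(K|do(W)): backdoor, adjust for {H}.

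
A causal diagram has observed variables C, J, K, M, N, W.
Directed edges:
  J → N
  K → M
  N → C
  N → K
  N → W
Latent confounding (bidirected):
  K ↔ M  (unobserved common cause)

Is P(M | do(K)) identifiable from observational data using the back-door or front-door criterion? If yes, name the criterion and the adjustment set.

desc(K)\{K}={M}; candidates ⊆ {C,J,N,W}.
K↔M: latent back-door arc(s) into K.
size 0: {}; under {} K still reaches {C,J,M,N,W} ∋ M.
size 1: {C}, {J}, {N} …(+1); under {C} K still reaches {J,M,N,W} ∋ M.
size 2: {C,J}, {C,N}, {C,W} …(+3); under {C,J} K still reaches {M,N,W} ∋ M.
K↔M cannot be blocked by any observed set — no back-door set.
No mediator lies on a directed K→…→M path.
Neither criterion identifies P(M|do(K)) in this graph.

P(M|do(K)): not identifiable (no BD/FD set).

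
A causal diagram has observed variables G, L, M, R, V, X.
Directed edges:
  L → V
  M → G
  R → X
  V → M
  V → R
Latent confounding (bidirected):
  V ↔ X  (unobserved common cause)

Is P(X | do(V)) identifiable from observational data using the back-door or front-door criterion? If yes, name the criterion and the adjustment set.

desc(V)\{V}={G,M,R,X}; candidates ⊆ {L}.
V↔X: latent back-door arc(s) into V.
size 0: {}; under {} V still reaches {L,X} ∋ X.
size 1: {L}; under {L} V still reaches {X} ∋ X.
V↔X cannot be blocked by any observed set — no back-door set.
{R}: (i) intercepts every directed V→X path; (ii) no back-door V→{R}; (iii) {V} blocks every back-door {R}→X. Front-door holds.
P(X|do(V)) = Σ_{R} P(R|V) Σ_{V'} P(X|R,V')P(V').

P(X|do(V)): frontdoor, adjust for {R}.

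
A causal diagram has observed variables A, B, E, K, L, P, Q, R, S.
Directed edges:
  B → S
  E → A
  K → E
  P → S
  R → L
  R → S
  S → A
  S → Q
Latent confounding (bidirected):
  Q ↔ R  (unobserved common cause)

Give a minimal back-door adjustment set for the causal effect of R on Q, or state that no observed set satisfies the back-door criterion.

R→Q: no observed back-door set.

desc(R)\{R}={A,L,Q,S}; candidates ⊆ {B,E,K,P}.
R↔Q: latent back-door arc(s) into R.
size 0: {}; under {} R still reaches {Q} ∋ Q.
size 1: {B}, {E}, {K} …(+1); under {B} R still reaches {Q} ∋ Q.
size 2: {B,E}, {B,K}, {B,P} …(+3); under {B,E} R still reaches {Q} ∋ Q.
R↔Q cannot be blocked by any observed set — no back-door set.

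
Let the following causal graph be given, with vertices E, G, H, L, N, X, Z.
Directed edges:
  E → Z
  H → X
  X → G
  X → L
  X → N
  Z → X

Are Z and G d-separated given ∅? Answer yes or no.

Bayes-Ball from Z | ∅ reaches {E,G,L,N,X}.
G ∈ reach(Z|∅) ⇒ Z ⊥̸ G | ∅.

No — Z and G are d-connected given ∅.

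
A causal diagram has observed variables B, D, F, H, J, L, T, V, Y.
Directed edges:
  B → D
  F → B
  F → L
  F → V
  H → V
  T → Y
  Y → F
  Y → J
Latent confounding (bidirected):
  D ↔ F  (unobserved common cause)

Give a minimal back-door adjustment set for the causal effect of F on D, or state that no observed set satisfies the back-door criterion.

desc(F)\{F}={B,D,L,V}; candidates ⊆ {H,J,T,Y}.
F↔D: latent back-door arc(s) into F.
size 0: {}; under {} F still reaches {D,J,T,Y} ∋ D.
size 1: {H}, {J}, {T} …(+1); under {H} F still reaches {D,J,T,Y} ∋ D.
size 2: {H,J}, {H,T}, {H,Y} …(+3); under {H,J} F still reaches {D,T,Y} ∋ D.
F↔D cannot be blocked by any observed set — no back-door set.

F→D: no observed back-door set.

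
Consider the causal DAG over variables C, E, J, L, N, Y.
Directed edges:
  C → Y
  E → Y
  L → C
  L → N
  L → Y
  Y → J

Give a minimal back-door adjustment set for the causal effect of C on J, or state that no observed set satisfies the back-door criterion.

desc(C)\{C}={J,Y}; candidates ⊆ {E,L,N}.
size 0: {}; under {} C still reaches {J,L,N,Y} ∋ J.
{L}: C⊥J given {L} in G with C→· removed — back-door holds.

C→J: minimal back-door set {L}.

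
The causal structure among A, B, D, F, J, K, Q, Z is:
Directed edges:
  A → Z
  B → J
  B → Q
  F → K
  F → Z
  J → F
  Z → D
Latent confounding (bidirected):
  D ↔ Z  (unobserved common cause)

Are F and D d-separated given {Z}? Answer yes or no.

Bayes-Ball from F | {Z} reaches {A,B,D,J,K,Q}.
D ∈ reach(F|{Z}) ⇒ F ⊥̸ D | {Z}.

No — F and D are d-connected given {Z}.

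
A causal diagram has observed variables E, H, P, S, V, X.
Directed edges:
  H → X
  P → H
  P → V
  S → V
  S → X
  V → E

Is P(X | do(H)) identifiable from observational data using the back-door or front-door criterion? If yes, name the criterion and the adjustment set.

desc(H)\{H}={X}; candidates ⊆ {E,P,S,V}.
∅: H⊥X given ∅ in G with H→· removed — back-door holds.
P(X|do(H)) = P(X|H) — no adjustment needed.

P(X|do(H)): backdoor, adjust for ∅.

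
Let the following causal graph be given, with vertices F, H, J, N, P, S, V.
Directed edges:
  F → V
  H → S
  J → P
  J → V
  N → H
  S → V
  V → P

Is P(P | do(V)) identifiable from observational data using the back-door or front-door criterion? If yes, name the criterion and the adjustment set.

desc(V)\{V}={P}; candidates ⊆ {F,H,J,N,S}.
size 0: {}; under {} V still reaches {F,H,J,N,P,S} ∋ P.
{J}: V⊥P given {J} in G with V→· removed — back-door holds.
P(P|do(V)) = Σ_{J} P(P|V,J)·P(J).

P(P|do(V)): backdoor, adjust for {J}.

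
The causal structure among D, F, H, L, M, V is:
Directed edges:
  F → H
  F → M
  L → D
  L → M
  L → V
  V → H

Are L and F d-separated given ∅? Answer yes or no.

Yes — L ⊥ F | ∅.

Bayes-Ball from L | ∅ reaches {D,H,M,V}.
F ∉ reach(L|∅) ⇒ L ⊥ F | ∅.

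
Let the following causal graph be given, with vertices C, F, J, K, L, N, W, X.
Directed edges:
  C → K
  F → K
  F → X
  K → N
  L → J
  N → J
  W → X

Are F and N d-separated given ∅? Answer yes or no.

No — F and N are d-connected given ∅.

Bayes-Ball from F | ∅ reaches {J,K,N,X}.
N ∈ reach(F|∅) ⇒ F ⊥̸ N | ∅.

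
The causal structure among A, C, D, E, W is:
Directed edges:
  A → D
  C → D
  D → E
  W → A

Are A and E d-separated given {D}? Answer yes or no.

Yes — A ⊥ E | {D}.

Bayes-Ball from A | {D} reaches {C,W}.
E ∉ reach(A|{D}) ⇒ A ⊥ E | {D}.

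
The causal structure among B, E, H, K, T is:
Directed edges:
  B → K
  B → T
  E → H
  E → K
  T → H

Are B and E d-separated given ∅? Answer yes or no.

Bayes-Ball from B | ∅ reaches {H,K,T}.
E ∉ reach(B|∅) ⇒ B ⊥ E | ∅.

Yes — B ⊥ E | ∅.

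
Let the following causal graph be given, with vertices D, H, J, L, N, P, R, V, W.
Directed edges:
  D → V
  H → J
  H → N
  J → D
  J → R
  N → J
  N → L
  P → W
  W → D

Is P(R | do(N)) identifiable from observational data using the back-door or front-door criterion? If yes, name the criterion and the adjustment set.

desc(N)\{N}={D,J,L,R,V}; candidates ⊆ {H,P,W}.
size 0: {}; under {} N still reaches {D,H,J,R,V} ∋ R.
{H}: N⊥R given {H} in G with N→· removed — back-door holds.
P(R|do(N)) = Σ_{H} P(R|N,H)·P(H).

P(R|do(N)): backdoor, adjust for {H}.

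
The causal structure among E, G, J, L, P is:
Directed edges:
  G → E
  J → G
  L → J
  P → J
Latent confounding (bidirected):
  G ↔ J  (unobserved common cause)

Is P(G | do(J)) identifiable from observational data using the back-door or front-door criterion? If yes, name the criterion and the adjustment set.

desc(J)\{J}={E,G}; candidates ⊆ {L,P}.
J↔G: latent back-door arc(s) into J.
size 0: {}; under {} J still reaches {E,G,L,P} ∋ G.
size 1: {L}, {P}; under {L} J still reaches {E,G,P} ∋ G.
size 2: {L,P}; under {L,P} J still reaches {E,G} ∋ G.
J↔G cannot be blocked by any observed set — no back-door set.
No mediator lies on a directed J→…→G path.
Neither criterion identifies P(G|do(J)) in this graph.

P(G|do(J)): not identifiable (no BD/FD set).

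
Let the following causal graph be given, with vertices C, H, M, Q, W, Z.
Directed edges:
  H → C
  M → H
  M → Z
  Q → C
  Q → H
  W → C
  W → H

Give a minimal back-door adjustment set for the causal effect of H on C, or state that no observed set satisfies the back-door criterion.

H→C: minimal back-door set {Q, W}.

desc(H)\{H}={C}; candidates ⊆ {M,Q,W,Z}.
size 0: {}; under {} H still reaches {C,M,Q,W,Z} ∋ C.
size 1: {M}, {Q}, {W} …(+1); under {M} H still reaches {C,Q,W} ∋ C.
{Q,W}: H⊥C given {Q,W} in G with H→· removed — back-door holds.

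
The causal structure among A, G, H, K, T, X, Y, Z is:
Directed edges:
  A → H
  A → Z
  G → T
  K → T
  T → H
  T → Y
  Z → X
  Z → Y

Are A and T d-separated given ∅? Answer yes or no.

Yes — A ⊥ T | ∅.

Bayes-Ball from A | ∅ reaches {H,X,Y,Z}.
T ∉ reach(A|∅) ⇒ A ⊥ T | ∅.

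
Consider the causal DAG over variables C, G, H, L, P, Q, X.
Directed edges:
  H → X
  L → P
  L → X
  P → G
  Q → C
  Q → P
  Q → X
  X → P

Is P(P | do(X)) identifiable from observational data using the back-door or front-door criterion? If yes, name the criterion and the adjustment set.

desc(X)\{X}={G,P}; candidates ⊆ {C,H,L,Q}.
size 0: {}; under {} X still reaches {C,G,H,L,P,Q} ∋ P.
size 1: {C}, {H}, {L} …(+1); under {C} X still reaches {G,H,L,P,Q} ∋ P.
{L,Q}: X⊥P given {L,Q} in G with X→· removed — back-door holds.
P(P|do(X)) = Σ_{L,Q} P(P|X,L,Q)·P(L,Q).

P(P|do(X)): backdoor, adjust for {L, Q}.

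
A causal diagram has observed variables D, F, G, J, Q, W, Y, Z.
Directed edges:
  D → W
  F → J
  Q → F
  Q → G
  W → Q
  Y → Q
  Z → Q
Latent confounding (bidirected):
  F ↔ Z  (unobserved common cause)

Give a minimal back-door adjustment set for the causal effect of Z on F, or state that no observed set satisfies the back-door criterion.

Z→F: no observed back-door set.

desc(Z)\{Z}={F,G,J,Q}; candidates ⊆ {D,W,Y}.
Z↔F: latent back-door arc(s) into Z.
size 0: {}; under {} Z still reaches {F,J} ∋ F.
size 1: {D}, {W}, {Y}; under {D} Z still reaches {F,J} ∋ F.
size 2: {D,W}, {D,Y}, {W,Y}; under {D,W} Z still reaches {F,J} ∋ F.
Z↔F cannot be blocked by any observed set — no back-door set.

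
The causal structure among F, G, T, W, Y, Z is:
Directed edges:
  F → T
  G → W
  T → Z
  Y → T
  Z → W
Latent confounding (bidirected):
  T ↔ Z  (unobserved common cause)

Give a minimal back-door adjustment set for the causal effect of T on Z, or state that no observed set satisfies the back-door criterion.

T→Z: no observed back-door set.

desc(T)\{T}={W,Z}; candidates ⊆ {F,G,Y}.
T↔Z: latent back-door arc(s) into T.
size 0: {}; under {} T still reaches {F,W,Y,Z} ∋ Z.
size 1: {F}, {G}, {Y}; under {F} T still reaches {W,Y,Z} ∋ Z.
size 2: {F,G}, {F,Y}, {G,Y}; under {F,G} T still reaches {W,Y,Z} ∋ Z.
T↔Z cannot be blocked by any observed set — no back-door set.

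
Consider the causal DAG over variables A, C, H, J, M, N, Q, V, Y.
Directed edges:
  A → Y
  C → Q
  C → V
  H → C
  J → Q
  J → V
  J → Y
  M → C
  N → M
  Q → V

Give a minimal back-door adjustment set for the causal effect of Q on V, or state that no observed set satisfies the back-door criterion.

desc(Q)\{Q}={V}; candidates ⊆ {A,C,H,J,M,N,Y}.
size 0: {}; under {} Q still reaches {C,H,J,M,N,V,Y} ∋ V.
size 1: {A}, {C}, {H} …(+4); under {A} Q still reaches {C,H,J,M,N,V,Y} ∋ V.
{C,J}: Q⊥V given {C,J} in G with Q→· removed — back-door holds.

Q→V: minimal back-door set {C, J}.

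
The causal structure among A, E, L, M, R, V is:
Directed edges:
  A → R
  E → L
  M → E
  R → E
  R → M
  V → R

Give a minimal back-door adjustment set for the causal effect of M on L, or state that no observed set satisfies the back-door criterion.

M→L: minimal back-door set {R}.

desc(M)\{M}={E,L}; candidates ⊆ {A,R,V}.
size 0: {}; under {} M still reaches {A,E,L,R,V} ∋ L.
{R}: M⊥L given {R} in G with M→· removed — back-door holds.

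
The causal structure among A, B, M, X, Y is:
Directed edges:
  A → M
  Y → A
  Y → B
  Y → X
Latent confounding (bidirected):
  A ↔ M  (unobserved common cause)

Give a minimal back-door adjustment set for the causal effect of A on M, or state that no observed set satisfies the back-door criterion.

desc(A)\{A}={M}; candidates ⊆ {B,X,Y}.
A↔M: latent back-door arc(s) into A.
size 0: {}; under {} A still reaches {B,M,X,Y} ∋ M.
size 1: {B}, {X}, {Y}; under {B} A still reaches {M,X,Y} ∋ M.
size 2: {B,X}, {B,Y}, {X,Y}; under {B,X} A still reaches {M,Y} ∋ M.
A↔M cannot be blocked by any observed set — no back-door set.

A→M: no observed back-door set.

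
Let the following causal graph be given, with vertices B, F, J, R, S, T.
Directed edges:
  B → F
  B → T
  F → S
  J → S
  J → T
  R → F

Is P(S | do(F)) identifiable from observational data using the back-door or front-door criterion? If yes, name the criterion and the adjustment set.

desc(F)\{F}={S}; candidates ⊆ {B,J,R,T}.
∅: F⊥S given ∅ in G with F→· removed — back-door holds.
P(S|do(F)) = P(S|F) — no adjustment needed.

P(S|do(F)): backdoor, adjust for ∅.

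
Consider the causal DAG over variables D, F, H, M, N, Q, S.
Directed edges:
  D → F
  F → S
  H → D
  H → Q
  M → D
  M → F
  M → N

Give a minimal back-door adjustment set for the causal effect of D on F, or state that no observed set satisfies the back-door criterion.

D→F: minimal back-door set {M}.

desc(D)\{D}={F,S}; candidates ⊆ {H,M,N,Q}.
size 0: {}; under {} D still reaches {F,H,M,N,Q,S} ∋ F.
{M}: D⊥F given {M} in G with D→· removed — back-door holds.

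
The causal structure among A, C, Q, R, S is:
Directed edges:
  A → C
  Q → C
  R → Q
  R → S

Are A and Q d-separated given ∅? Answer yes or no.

Bayes-Ball from A | ∅ reaches {C}.
Q ∉ reach(A|∅) ⇒ A ⊥ Q | ∅.

Yes — A ⊥ Q | ∅.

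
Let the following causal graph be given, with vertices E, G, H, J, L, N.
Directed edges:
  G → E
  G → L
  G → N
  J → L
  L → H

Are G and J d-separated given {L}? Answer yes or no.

Bayes-Ball from G | {L} reaches {E,J,N}.
J ∈ reach(G|{L}) ⇒ G ⊥̸ J | {L}.

No — G and J are d-connected given {L}.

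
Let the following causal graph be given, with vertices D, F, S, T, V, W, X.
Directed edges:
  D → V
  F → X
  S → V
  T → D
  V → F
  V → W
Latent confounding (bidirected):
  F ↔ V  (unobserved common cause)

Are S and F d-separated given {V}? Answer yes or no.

Bayes-Ball from S | {V} reaches {D,F,T,X}.
F ∈ reach(S|{V}) ⇒ S ⊥̸ F | {V}.

No — S and F are d-connected given {V}.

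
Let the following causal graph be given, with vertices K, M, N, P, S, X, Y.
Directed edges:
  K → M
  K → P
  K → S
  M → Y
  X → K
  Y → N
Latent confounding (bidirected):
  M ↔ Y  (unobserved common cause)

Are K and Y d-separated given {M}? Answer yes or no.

Bayes-Ball from K | {M} reaches {N,P,S,X,Y}.
Y ∈ reach(K|{M}) ⇒ K ⊥̸ Y | {M}.

No — K and Y are d-connected given {M}.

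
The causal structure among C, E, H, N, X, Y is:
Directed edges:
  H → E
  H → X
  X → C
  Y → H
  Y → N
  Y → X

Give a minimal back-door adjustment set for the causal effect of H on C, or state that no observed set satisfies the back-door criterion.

H→C: minimal back-door set {Y}.

desc(H)\{H}={C,E,X}; candidates ⊆ {N,Y}.
size 0: {}; under {} H still reaches {C,N,X,Y} ∋ C.
{Y}: H⊥C given {Y} in G with H→· removed — back-door holds.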